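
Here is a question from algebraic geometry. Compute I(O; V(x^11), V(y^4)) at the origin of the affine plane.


The intersection multiplicity of V(x^a) and V(y^b) at the origin is:
I(O; V(x^11), V(y^4)) = dim_k(k[x,y]/(x^11, y^4))
A basis for k[x,y]/(x^11, y^4) is the set of monomials x^i * y^j
where 0 <= i < 11 and 0 <= j < 4.
The number of such monomials is 11 * 4 = 44

44


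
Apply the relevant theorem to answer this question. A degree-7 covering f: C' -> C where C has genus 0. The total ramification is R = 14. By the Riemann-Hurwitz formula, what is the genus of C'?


Riemann-Hurwitz formula: 2g' - 2 = d(2g - 2) + R
Given: d = 7, g = 0, R = 14
2g' - 2 = 7*(2*0 - 2) + 14
2g' - 2 = 7*(-2) + 14
2g' - 2 = -14 + 14 = 0
2g' = 2
g' = 1

1


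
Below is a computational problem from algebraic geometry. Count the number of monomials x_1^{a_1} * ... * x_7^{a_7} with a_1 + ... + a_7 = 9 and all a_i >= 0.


The number of degree-9 monomials in 7 variables is C(d+n-1, n-1).
= C(9+7-1, 7-1) = C(15, 6)
= 5005

5005


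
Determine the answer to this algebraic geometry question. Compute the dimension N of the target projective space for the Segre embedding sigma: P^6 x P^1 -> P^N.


The Segre embedding maps P^m x P^n into P^N via
all products of coordinates from each factor.
N = (m+1)(n+1) - 1
N = (6+1)(1+1) - 1
N = 7*2 - 1
N = 14 - 1 = 13

13


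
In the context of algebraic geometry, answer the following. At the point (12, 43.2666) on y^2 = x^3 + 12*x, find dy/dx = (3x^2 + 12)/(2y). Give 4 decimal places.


Using implicit differentiation of y^2 = x^3 + 12*x:
2y * dy/dx = 3x^2 + 12
dy/dx = (3x^2 + 12)/(2y)
Numerator: 3*12^2 + 12 = 444
Denominator: 2*43.2666 = 86.5332
dy/dx = 444/86.5332 = 5.1310

5.1310


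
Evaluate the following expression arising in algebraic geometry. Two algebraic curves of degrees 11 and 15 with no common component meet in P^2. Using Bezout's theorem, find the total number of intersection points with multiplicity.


Bezout's theorem states the intersection count equals the product of degrees.
Intersection count = 11 * 15 = 165

165


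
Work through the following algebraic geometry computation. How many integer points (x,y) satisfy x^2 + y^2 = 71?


Systematically check integer values of x where x^2 <= 71.
For each valid x, check if 71 - x^2 is a perfect square.
Total integer solutions found: 0

0


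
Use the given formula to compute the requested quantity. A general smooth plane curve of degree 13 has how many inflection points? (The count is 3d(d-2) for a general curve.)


For a general smooth plane curve C of degree d, the inflection points are
the intersection of C with its Hessian curve, which has degree 3(d-2).
By Bezout, the total intersection number is d * 3(d-2) = 13 * 33 = 429.
For a general curve every flex is ordinary, so each contributes
multiplicity 1 to C·Hess(C), and the number of distinct inflection
points is 3d(d-2).
Inflection points = 3*13*(13-2) = 3*13*11 = 429

429


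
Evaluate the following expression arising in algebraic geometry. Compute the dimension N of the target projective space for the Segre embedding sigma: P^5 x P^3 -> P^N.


The Segre embedding maps P^m x P^n into P^N via
all products of coordinates from each factor.
N = (m+1)(n+1) - 1
N = (5+1)(3+1) - 1
N = 6*4 - 1
N = 24 - 1 = 23

23


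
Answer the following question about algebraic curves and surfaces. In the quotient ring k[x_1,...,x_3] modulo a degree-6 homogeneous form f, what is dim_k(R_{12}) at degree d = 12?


For R = k[x_1,...,x_n]/(f) with f homogeneous of degree e:
The Hilbert series is (1 - t^e)/(1 - t)^n.
So h(d) = C(d+n-1, n-1) - C(d-e+n-1, n-1) for d >= e.
With n=3, e=6, d=12:
C(12+3-1, 3-1) = C(14, 2) = 91
C(12-6+3-1, 3-1) = C(8, 2) = 28
h(12) = 91 - 28 = 63

63


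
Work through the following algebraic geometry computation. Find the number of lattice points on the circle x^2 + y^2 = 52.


Systematically check integer values of x where x^2 <= 52.
For each valid x, check if 52 - x^2 is a perfect square.
x=4: 52 - 16 = 36, sqrt = 6 (valid)
x=6: 52 - 36 = 16, sqrt = 4 (valid)
Total integer solutions found: 8

8


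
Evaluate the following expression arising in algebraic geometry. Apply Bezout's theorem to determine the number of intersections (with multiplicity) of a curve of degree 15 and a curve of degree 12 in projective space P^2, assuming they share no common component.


Bezout's theorem states the intersection count equals the product of degrees.
Intersection count = 15 * 12 = 180

180


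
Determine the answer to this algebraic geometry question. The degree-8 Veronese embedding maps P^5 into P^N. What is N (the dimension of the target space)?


The Veronese embedding v_d: P^n -> P^N maps each point to all
degree-d monomials in n+1 homogeneous coordinates.
N = C(n+d, d) - 1
N = C(5+8, 8) - 1
N = C(13, 8) - 1
C(13, 8) = 1287
N = 1287 - 1 = 1286

1286


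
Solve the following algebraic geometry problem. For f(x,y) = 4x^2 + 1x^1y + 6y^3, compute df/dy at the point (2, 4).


df/dy = 1*x^1 + 3*6*y^2
At (2,4): 1*2^1 + 3*6*4^2
= 2 + 288
= 290

290


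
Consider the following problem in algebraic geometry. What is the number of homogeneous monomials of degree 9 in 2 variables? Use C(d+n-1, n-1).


The number of degree-9 monomials in 2 variables is C(d+n-1, n-1).
= C(9+2-1, 2-1) = C(10, 1)
= 10

10


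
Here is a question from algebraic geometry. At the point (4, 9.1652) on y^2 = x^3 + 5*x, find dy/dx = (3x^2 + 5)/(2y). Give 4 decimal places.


Using implicit differentiation of y^2 = x^3 + 5*x:
2y * dy/dx = 3x^2 + 5
dy/dx = (3x^2 + 5)/(2y)
Numerator: 3*4^2 + 5 = 53
Denominator: 2*9.1652 = 18.3304
dy/dx = 53/18.3304 = 2.8914

2.8914


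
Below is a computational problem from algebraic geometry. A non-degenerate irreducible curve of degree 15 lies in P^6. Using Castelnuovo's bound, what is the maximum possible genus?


Castelnuovo's bound: write d - 1 = m(r-1) + epsilon with 0 <= epsilon < r-1.
d - 1 = 15 - 1 = 14
r - 1 = 6 - 1 = 5
14 = 2*5 + 4, so m = 2, epsilon = 4
pi(d, r) = m(m-1)(r-1)/2 + m*epsilon
= 2*1*5/2 + 2*4
= 10/2 + 8
= 5 + 8 = 13

13


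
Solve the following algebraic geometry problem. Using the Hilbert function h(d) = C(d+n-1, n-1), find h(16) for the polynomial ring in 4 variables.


The Hilbert function for the polynomial ring in 4 variables is:
h(d) = C(d+n-1, n-1)
h(16) = C(16+4-1, 4-1) = C(19, 3)
= 19! / (3! * 16!)
= 969

969


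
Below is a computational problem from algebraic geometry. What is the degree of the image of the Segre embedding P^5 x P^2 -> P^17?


The degree of the Segre variety P^5 x P^2 is C(m+n, m).
= C(7, 5)
= 21

21


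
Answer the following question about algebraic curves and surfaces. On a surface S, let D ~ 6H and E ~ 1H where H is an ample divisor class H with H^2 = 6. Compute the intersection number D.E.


Using bilinearity of the intersection pairing on a surface S:
(aH).(bH) = ab * (H.H)
We have H^2 = 6.
D.E = (6H).(1H) = 6*1*6
= 6*6
= 36

36


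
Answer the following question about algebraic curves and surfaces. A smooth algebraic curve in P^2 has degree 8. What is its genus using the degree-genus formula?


Using the genus formula for smooth plane curves:
g = (d-1)(d-2)/2
g = (8-1)(8-2)/2
g = 7*6/2
g = 42/2 = 21

21


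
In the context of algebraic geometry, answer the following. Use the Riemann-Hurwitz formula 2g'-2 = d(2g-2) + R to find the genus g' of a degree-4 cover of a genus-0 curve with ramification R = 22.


Riemann-Hurwitz formula: 2g' - 2 = d(2g - 2) + R
Given: d = 4, g = 0, R = 22
2g' - 2 = 4*(2*0 - 2) + 22
2g' - 2 = 4*(-2) + 22
2g' - 2 = -8 + 22 = 14
2g' = 16
g' = 8

8


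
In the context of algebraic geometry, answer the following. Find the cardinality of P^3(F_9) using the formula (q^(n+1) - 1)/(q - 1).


P^3(F_9) has (q^(n+1) - 1)/(q - 1) points.
= 9^3 + 9^2 + 9^1 + 9^0
= 729 + 81 + 9 + 1
= 820

820


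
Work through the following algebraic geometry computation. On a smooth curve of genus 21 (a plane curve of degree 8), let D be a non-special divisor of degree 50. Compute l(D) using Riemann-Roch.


First, compute the genus of a smooth plane curve of degree 8:
g = (d-1)(d-2)/2 = (8-1)(8-2)/2 = 21
For a non-special divisor D (i.e., h^1(D) = 0), Riemann-Roch gives:
l(D) = deg(D) - g + 1
Since deg(D) = 50 >= 2g - 1 = 41, D is non-special.
l(D) = 50 - 21 + 1 = 30

30


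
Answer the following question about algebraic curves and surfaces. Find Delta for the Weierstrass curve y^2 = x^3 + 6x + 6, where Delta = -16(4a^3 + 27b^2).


Compute each component:
4a^3 = 4*6^3 = 4*216 = 864
27b^2 = 27*6^2 = 27*36 = 972
4a^3 + 27b^2 = 864 + 972 = 1836
Delta = -16*1836 = -29376

-29376


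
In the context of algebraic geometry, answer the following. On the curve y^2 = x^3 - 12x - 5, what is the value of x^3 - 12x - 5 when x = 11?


Compute x^3 - 12x - 5 at x = 11:
x^3 = 11^3 = 1331
(-12)*x = (-12)*11 = -132
Sum: 1331 - 132 - 5 = 1194

1194


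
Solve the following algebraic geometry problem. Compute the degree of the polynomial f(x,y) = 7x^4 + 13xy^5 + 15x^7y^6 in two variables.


Examine each term for its total degree (sum of exponents).
  Term '7x^4' has total degree 4+0 = 4.
  Term '13xy^5' has total degree 1+5 = 6.
  Term '15x^7y^6' has total degree 7+6 = 13.
The maximum total degree among all terms is 13.

13


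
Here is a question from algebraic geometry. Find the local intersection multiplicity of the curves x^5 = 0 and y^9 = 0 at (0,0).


The intersection multiplicity of V(x^a) and V(y^b) at the origin is:
I(O; V(x^5), V(y^9)) = dim_k(k[x,y]/(x^5, y^9))
A basis for k[x,y]/(x^5, y^9) is the set of monomials x^i * y^j
where 0 <= i < 5 and 0 <= j < 9.
The number of such monomials is 5 * 9 = 45

45


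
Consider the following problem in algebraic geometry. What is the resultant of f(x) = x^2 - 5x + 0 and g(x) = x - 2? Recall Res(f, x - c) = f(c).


For Res(f, x - c), we evaluate f at x = c.
f(2) = 2^2 - 5*2 + 0
= 4 - 10 + 0
= -6 + 0 = -6
Res(f, g) = -6

-6


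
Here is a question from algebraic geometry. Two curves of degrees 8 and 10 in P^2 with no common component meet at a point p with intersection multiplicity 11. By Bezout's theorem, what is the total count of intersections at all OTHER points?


By Bezout's theorem, the total intersection number is d1 * d2.
Total = 8 * 10 = 80
Intersection multiplicity at p = 11
Remaining intersections = 80 - 11 = 69

69


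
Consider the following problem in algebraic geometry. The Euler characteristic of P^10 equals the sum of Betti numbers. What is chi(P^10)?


The complex projective space P^10 has one cell in each even real dimension 0, 2, ..., 20.
The cohomology groups are H^{2k}(P^10) = Z for k = 0,...,10, and 0 otherwise.
Euler characteristic = sum of Betti numbers = 1 per even-dimensional cohomology group.
chi(P^10) = 10 + 1 = 11

11


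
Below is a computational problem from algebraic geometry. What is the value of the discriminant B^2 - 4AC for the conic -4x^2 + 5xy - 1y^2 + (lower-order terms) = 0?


The discriminant of a conic Ax^2 + Bxy + Cy^2 + ... = 0 is B^2 - 4AC.
B^2 = 5^2 = 25
4AC = 4*(-4)*(-1) = 16
Discriminant = 25 - 16 = 9

9


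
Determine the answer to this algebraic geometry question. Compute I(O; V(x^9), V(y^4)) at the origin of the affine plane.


The intersection multiplicity of V(x^a) and V(y^b) at the origin is:
I(O; V(x^9), V(y^4)) = dim_k(k[x,y]/(x^9, y^4))
A basis for k[x,y]/(x^9, y^4) is the set of monomials x^i * y^j
where 0 <= i < 9 and 0 <= j < 4.
The number of such monomials is 9 * 4 = 36

36


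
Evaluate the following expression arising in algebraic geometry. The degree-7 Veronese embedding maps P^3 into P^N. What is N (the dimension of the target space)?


The Veronese embedding v_d: P^n -> P^N maps each point to all
degree-d monomials in n+1 homogeneous coordinates.
N = C(n+d, d) - 1
N = C(3+7, 7) - 1
N = C(10, 7) - 1
C(10, 7) = 120
N = 120 - 1 = 119

119


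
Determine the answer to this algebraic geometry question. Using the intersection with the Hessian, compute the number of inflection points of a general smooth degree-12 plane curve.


For a general smooth plane curve C of degree d, the inflection points are
the intersection of C with its Hessian curve, which has degree 3(d-2).
By Bezout, the total intersection number is d * 3(d-2) = 12 * 30 = 360.
For a general curve every flex is ordinary, so each contributes
multiplicity 1 to C·Hess(C), and the number of distinct inflection
points is 3d(d-2).
Inflection points = 3*12*(12-2) = 3*12*10 = 360

360


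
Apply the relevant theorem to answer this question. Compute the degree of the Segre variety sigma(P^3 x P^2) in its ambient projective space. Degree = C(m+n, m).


The degree of the Segre variety P^3 x P^2 is C(m+n, m).
= C(5, 3)
= 10

10


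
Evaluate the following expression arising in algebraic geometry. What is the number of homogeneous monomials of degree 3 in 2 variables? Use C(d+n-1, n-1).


The number of degree-3 monomials in 2 variables is C(d+n-1, n-1).
= C(3+2-1, 2-1) = C(4, 1)
= 4

4


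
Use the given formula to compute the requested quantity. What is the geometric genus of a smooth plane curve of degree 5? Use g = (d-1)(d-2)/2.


Using the genus formula for smooth plane curves:
g = (d-1)(d-2)/2
g = (5-1)(5-2)/2
g = 4*3/2
g = 12/2 = 6

6


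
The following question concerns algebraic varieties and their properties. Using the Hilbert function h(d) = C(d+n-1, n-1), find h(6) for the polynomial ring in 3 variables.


The Hilbert function for the polynomial ring in 3 variables is:
h(d) = C(d+n-1, n-1)
h(6) = C(6+3-1, 3-1) = C(8, 2)
= 8! / (2! * 6!)
= 28

28


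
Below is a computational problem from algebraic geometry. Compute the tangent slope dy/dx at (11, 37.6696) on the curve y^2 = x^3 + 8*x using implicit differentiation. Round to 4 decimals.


Using implicit differentiation of y^2 = x^3 + 8*x:
2y * dy/dx = 3x^2 + 8
dy/dx = (3x^2 + 8)/(2y)
Numerator: 3*11^2 + 8 = 371
Denominator: 2*37.6696 = 75.3392
dy/dx = 371/75.3392 = 4.9244

4.9244


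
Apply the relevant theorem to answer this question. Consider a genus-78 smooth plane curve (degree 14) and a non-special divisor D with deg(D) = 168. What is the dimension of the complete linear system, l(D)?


First, compute the genus of a smooth plane curve of degree 14:
g = (d-1)(d-2)/2 = (14-1)(14-2)/2 = 78
For a non-special divisor D (i.e., h^1(D) = 0), Riemann-Roch gives:
l(D) = deg(D) - g + 1
Since deg(D) = 168 >= 2g - 1 = 155, D is non-special.
l(D) = 168 - 78 + 1 = 91

91


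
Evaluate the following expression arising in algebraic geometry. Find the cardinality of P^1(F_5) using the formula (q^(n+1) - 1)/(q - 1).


P^1(F_5) has (q^(n+1) - 1)/(q - 1) points.
= 5^1 + 5^0
= 5 + 1
= 6

6


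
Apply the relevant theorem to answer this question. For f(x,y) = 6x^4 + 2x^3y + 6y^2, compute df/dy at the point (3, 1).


df/dy = 2*x^3 + 2*6*y^1
At (3,1): 2*3^3 + 2*6*1^1
= 54 + 12
= 66

66


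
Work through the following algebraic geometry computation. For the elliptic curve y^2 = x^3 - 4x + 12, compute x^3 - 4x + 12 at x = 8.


Compute x^3 - 4x + 12 at x = 8:
x^3 = 8^3 = 512
(-4)*x = (-4)*8 = -32
Sum: 512 - 32 + 12 = 492

492


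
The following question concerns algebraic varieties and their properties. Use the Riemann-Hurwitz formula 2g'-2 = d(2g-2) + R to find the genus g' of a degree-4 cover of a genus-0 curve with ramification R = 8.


Riemann-Hurwitz formula: 2g' - 2 = d(2g - 2) + R
Given: d = 4, g = 0, R = 8
2g' - 2 = 4*(2*0 - 2) + 8
2g' - 2 = 4*(-2) + 8
2g' - 2 = -8 + 8 = 0
2g' = 2
g' = 1

1


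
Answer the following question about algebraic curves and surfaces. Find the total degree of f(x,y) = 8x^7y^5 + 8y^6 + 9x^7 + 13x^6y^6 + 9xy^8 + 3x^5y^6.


Examine each term for its total degree (sum of exponents).
  Term '8x^7y^5' has total degree 7+5 = 12.
  Term '8y^6' has total degree 0+6 = 6.
  Term '9x^7' has total degree 7+0 = 7.
  Term '13x^6y^6' has total degree 6+6 = 12.
  Term '9xy^8' has total degree 1+8 = 9.
  Term '3x^5y^6' has total degree 5+6 = 11.
The maximum total degree among all terms is 12.

12


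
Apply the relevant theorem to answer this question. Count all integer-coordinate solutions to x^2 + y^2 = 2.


Systematically check integer values of x where x^2 <= 2.
For each valid x, check if 2 - x^2 is a perfect square.
x=1: 2 - 1 = 1, sqrt = 1 (valid)
Total integer solutions found: 4

4


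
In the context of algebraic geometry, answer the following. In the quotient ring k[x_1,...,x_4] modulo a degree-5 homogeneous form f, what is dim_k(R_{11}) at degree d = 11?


For R = k[x_1,...,x_n]/(f) with f homogeneous of degree e:
The Hilbert series is (1 - t^e)/(1 - t)^n.
So h(d) = C(d+n-1, n-1) - C(d-e+n-1, n-1) for d >= e.
With n=4, e=5, d=11:
C(11+4-1, 4-1) = C(14, 3) = 364
C(11-5+4-1, 4-1) = C(9, 3) = 84
h(11) = 364 - 84 = 280

280


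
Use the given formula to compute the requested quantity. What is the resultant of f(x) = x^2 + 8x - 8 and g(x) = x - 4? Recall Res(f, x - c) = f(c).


For Res(f, x - c), we evaluate f at x = c.
f(4) = 4^2 + 8*4 - 8
= 16 + 32 - 8
= 48 - 8 = 40
Res(f, g) = 40

40


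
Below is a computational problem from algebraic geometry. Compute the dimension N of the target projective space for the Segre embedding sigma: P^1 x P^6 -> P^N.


The Segre embedding maps P^m x P^n into P^N via
all products of coordinates from each factor.
N = (m+1)(n+1) - 1
N = (1+1)(6+1) - 1
N = 2*7 - 1
N = 14 - 1 = 13

13


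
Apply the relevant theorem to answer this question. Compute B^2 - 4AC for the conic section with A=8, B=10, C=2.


The discriminant of a conic Ax^2 + Bxy + Cy^2 + ... = 0 is B^2 - 4AC.
B^2 = 10^2 = 100
4AC = 4*8*2 = 64
Discriminant = 100 - 64 = 36

36


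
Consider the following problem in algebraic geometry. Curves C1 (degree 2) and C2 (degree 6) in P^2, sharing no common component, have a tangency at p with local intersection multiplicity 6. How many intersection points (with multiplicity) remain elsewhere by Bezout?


By Bezout's theorem, the total intersection number is d1 * d2.
Total = 2 * 6 = 12
Intersection multiplicity at p = 6
Remaining intersections = 12 - 6 = 6

6


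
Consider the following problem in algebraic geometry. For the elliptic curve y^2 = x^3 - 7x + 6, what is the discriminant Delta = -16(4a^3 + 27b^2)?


Compute each component:
4a^3 = 4*(-7)^3 = 4*(-343) = -1372
27b^2 = 27*6^2 = 27*36 = 972
4a^3 + 27b^2 = -1372 + 972 = -400
Delta = -16*(-400) = 6400

6400


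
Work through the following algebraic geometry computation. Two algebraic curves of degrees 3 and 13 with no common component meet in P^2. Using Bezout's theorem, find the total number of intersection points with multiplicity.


Bezout's theorem states the intersection count equals the product of degrees.
Intersection count = 3 * 13 = 39

39


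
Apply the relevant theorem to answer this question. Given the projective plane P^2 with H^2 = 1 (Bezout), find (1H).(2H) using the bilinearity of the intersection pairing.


Using bilinearity of the intersection pairing on the projective plane P^2:
(aH).(bH) = ab * (H.H)
We have H^2 = 1 (Bezout).
D.E = (1H).(2H) = 1*2*1
= 2*1
= 2

2


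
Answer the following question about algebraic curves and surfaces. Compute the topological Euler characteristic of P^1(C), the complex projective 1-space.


The complex projective space P^1 has one cell in each even real dimension 0, 2, ..., 2.
The cohomology groups are H^{2k}(P^1) = Z for k = 0,...,1, and 0 otherwise.
Euler characteristic = sum of Betti numbers = 1 per even-dimensional cohomology group.
chi(P^1) = 1 + 1 = 2

2


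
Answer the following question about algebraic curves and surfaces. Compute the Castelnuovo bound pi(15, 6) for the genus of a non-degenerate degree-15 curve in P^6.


Castelnuovo's bound: write d - 1 = m(r-1) + epsilon with 0 <= epsilon < r-1.
d - 1 = 15 - 1 = 14
r - 1 = 6 - 1 = 5
14 = 2*5 + 4, so m = 2, epsilon = 4
pi(d, r) = m(m-1)(r-1)/2 + m*epsilon
= 2*1*5/2 + 2*4
= 10/2 + 8
= 5 + 8 = 13

13


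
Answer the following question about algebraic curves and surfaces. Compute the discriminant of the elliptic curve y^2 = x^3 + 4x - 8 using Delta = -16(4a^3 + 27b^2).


Compute each component:
4a^3 = 4*4^3 = 4*64 = 256
27b^2 = 27*(-8)^2 = 27*64 = 1728
4a^3 + 27b^2 = 256 + 1728 = 1984
Delta = -16*1984 = -31744

-31744


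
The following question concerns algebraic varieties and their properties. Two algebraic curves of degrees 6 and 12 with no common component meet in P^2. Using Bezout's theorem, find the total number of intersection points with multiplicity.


Bezout's theorem states the intersection count equals the product of degrees.
Intersection count = 6 * 12 = 72

72


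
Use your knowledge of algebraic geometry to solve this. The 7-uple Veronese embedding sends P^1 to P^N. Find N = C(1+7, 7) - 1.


The Veronese embedding v_d: P^n -> P^N maps each point to all
degree-d monomials in n+1 homogeneous coordinates.
N = C(n+d, d) - 1
N = C(1+7, 7) - 1
N = C(8, 7) - 1
C(8, 7) = 8
N = 8 - 1 = 7

7


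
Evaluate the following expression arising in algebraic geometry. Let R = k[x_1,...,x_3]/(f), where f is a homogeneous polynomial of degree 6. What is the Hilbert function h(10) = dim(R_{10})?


For R = k[x_1,...,x_n]/(f) with f homogeneous of degree e:
The Hilbert series is (1 - t^e)/(1 - t)^n.
So h(d) = C(d+n-1, n-1) - C(d-e+n-1, n-1) for d >= e.
With n=3, e=6, d=10:
C(10+3-1, 3-1) = C(12, 2) = 66
C(10-6+3-1, 3-1) = C(6, 2) = 15
h(10) = 66 - 15 = 51

51


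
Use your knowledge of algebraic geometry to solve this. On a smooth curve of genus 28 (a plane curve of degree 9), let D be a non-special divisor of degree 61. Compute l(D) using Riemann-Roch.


First, compute the genus of a smooth plane curve of degree 9:
g = (d-1)(d-2)/2 = (9-1)(9-2)/2 = 28
For a non-special divisor D (i.e., h^1(D) = 0), Riemann-Roch gives:
l(D) = deg(D) - g + 1
Since deg(D) = 61 >= 2g - 1 = 55, D is non-special.
l(D) = 61 - 28 + 1 = 34

34


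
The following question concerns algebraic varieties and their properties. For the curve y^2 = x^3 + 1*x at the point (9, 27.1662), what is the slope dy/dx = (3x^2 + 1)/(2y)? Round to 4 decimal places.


Using implicit differentiation of y^2 = x^3 + 1*x:
2y * dy/dx = 3x^2 + 1
dy/dx = (3x^2 + 1)/(2y)
Numerator: 3*9^2 + 1 = 244
Denominator: 2*27.1662 = 54.3324
dy/dx = 244/54.3324 = 4.4909

4.4909


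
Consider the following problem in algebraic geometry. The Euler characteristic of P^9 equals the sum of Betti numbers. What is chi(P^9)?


The complex projective space P^9 has one cell in each even real dimension 0, 2, ..., 18.
The cohomology groups are H^{2k}(P^9) = Z for k = 0,...,9, and 0 otherwise.
Euler characteristic = sum of Betti numbers = 1 per even-dimensional cohomology group.
chi(P^9) = 9 + 1 = 10

10


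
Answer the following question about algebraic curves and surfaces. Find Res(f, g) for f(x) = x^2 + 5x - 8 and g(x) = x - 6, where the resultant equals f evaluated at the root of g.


For Res(f, x - c), we evaluate f at x = c.
f(6) = 6^2 + 5*6 - 8
= 36 + 30 - 8
= 66 - 8 = 58
Res(f, g) = 58

58


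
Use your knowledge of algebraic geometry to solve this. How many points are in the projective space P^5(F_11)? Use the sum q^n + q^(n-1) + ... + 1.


P^5(F_11) has (q^(n+1) - 1)/(q - 1) points.
= 11^5 + 11^4 + 11^3 + 11^2 + 11^1 + 11^0
= 161051 + 14641 + 1331 + 121 + 11 + 1
= 177156

177156


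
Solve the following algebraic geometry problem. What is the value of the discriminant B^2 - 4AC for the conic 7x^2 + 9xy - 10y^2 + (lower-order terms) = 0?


The discriminant of a conic Ax^2 + Bxy + Cy^2 + ... = 0 is B^2 - 4AC.
B^2 = 9^2 = 81
4AC = 4*7*(-10) = -280
Discriminant = 81 + 280 = 361

361


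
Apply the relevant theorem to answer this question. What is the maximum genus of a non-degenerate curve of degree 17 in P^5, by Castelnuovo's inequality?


Castelnuovo's bound: write d - 1 = m(r-1) + epsilon with 0 <= epsilon < r-1.
d - 1 = 17 - 1 = 16
r - 1 = 5 - 1 = 4
16 = 4*4 + 0, so m = 4, epsilon = 0
pi(d, r) = m(m-1)(r-1)/2 + m*epsilon
= 4*3*4/2 + 4*0
= 48/2 + 0
= 24 + 0 = 24

24


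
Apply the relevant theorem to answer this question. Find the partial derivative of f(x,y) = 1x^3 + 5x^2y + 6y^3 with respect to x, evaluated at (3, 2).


df/dx = 3*1*x^2 + 2*5*x^1*y
At (3,2): 3*1*3^2 + 2*5*3^1*2
= 27 + 60
= 87

87


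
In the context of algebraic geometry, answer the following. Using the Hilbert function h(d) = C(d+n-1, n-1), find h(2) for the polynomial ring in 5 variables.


The Hilbert function for the polynomial ring in 5 variables is:
h(d) = C(d+n-1, n-1)
h(2) = C(2+5-1, 5-1) = C(6, 4)
= 6! / (4! * 2!)
= 15

15


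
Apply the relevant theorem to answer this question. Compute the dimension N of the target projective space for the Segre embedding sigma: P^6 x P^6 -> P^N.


The Segre embedding maps P^m x P^n into P^N via
all products of coordinates from each factor.
N = (m+1)(n+1) - 1
N = (6+1)(6+1) - 1
N = 7*7 - 1
N = 49 - 1 = 48

48


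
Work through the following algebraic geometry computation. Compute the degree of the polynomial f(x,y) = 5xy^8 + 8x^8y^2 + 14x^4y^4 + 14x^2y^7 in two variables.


Examine each term for its total degree (sum of exponents).
  Term '5xy^8' has total degree 1+8 = 9.
  Term '8x^8y^2' has total degree 8+2 = 10.
  Term '14x^4y^4' has total degree 4+4 = 8.
  Term '14x^2y^7' has total degree 2+7 = 9.
The maximum total degree among all terms is 10.

10


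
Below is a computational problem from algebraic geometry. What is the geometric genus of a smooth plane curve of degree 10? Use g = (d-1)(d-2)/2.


Using the genus formula for smooth plane curves:
g = (d-1)(d-2)/2
g = (10-1)(10-2)/2
g = 9*8/2
g = 72/2 = 36

36


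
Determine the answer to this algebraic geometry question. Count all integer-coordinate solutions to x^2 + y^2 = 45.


Systematically check integer values of x where x^2 <= 45.
For each valid x, check if 45 - x^2 is a perfect square.
x=3: 45 - 9 = 36, sqrt = 6 (valid)
x=6: 45 - 36 = 9, sqrt = 3 (valid)
Total integer solutions found: 8

8


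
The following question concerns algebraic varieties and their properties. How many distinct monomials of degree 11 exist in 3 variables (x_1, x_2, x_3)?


The number of degree-11 monomials in 3 variables is C(d+n-1, n-1).
= C(11+3-1, 3-1) = C(13, 2)
= 78

78


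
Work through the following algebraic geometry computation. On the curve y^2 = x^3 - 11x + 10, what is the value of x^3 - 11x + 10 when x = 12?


Compute x^3 - 11x + 10 at x = 12:
x^3 = 12^3 = 1728
(-11)*x = (-11)*12 = -132
Sum: 1728 - 132 + 10 = 1606

1606


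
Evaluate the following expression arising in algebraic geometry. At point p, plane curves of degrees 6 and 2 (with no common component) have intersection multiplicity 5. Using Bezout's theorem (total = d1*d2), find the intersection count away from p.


By Bezout's theorem, the total intersection number is d1 * d2.
Total = 6 * 2 = 12
Intersection multiplicity at p = 5
Remaining intersections = 12 - 5 = 7

7


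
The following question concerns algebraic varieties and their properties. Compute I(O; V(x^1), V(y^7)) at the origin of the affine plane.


The intersection multiplicity of V(x^a) and V(y^b) at the origin is:
I(O; V(x^1), V(y^7)) = dim_k(k[x,y]/(x^1, y^7))
A basis for k[x,y]/(x^1, y^7) is the set of monomials x^i * y^j
where 0 <= i < 1 and 0 <= j < 7.
The number of such monomials is 1 * 7 = 7

7


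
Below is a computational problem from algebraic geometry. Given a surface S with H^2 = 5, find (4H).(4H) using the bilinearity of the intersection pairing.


Using bilinearity of the intersection pairing on a surface S:
(aH).(bH) = ab * (H.H)
We have H^2 = 5.
D.E = (4H).(4H) = 4*4*5
= 16*5
= 80

80


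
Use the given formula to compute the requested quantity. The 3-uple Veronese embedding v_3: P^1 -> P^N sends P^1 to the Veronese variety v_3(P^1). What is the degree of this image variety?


The Veronese variety v_3(P^1) has degree d^r.
d^r = 3^1 = 3

3


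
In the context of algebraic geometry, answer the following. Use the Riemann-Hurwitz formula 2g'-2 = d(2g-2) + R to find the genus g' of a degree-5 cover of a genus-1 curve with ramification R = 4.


Riemann-Hurwitz formula: 2g' - 2 = d(2g - 2) + R
Given: d = 5, g = 1, R = 4
2g' - 2 = 5*(2*1 - 2) + 4
2g' - 2 = 5*0 + 4
2g' - 2 = 0 + 4 = 4
2g' = 6
g' = 3

3


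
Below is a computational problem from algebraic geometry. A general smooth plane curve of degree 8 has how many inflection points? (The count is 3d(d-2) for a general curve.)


For a general smooth plane curve C of degree d, the inflection points are
the intersection of C with its Hessian curve, which has degree 3(d-2).
By Bezout, the total intersection number is d * 3(d-2) = 8 * 18 = 144.
For a general curve every flex is ordinary, so each contributes
multiplicity 1 to C·Hess(C), and the number of distinct inflection
points is 3d(d-2).
Inflection points = 3*8*(8-2) = 3*8*6 = 144

144


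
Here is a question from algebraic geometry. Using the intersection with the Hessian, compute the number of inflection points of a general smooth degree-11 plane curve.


For a general smooth plane curve C of degree d, the inflection points are
the intersection of C with its Hessian curve, which has degree 3(d-2).
By Bezout, the total intersection number is d * 3(d-2) = 11 * 27 = 297.
For a general curve every flex is ordinary, so each contributes
multiplicity 1 to C·Hess(C), and the number of distinct inflection
points is 3d(d-2).
Inflection points = 3*11*(11-2) = 3*11*9 = 297

297


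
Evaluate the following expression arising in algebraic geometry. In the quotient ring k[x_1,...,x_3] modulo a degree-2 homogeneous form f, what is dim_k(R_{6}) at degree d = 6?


For R = k[x_1,...,x_n]/(f) with f homogeneous of degree e:
The Hilbert series is (1 - t^e)/(1 - t)^n.
So h(d) = C(d+n-1, n-1) - C(d-e+n-1, n-1) for d >= e.
With n=3, e=2, d=6:
C(6+3-1, 3-1) = C(8, 2) = 28
C(6-2+3-1, 3-1) = C(6, 2) = 15
h(6) = 28 - 15 = 13

13


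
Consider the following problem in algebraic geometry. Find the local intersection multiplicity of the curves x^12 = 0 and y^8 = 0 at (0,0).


The intersection multiplicity of V(x^a) and V(y^b) at the origin is:
I(O; V(x^12), V(y^8)) = dim_k(k[x,y]/(x^12, y^8))
A basis for k[x,y]/(x^12, y^8) is the set of monomials x^i * y^j
where 0 <= i < 12 and 0 <= j < 8.
The number of such monomials is 12 * 8 = 96

96


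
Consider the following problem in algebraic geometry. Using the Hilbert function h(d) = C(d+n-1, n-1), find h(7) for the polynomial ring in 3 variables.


The Hilbert function for the polynomial ring in 3 variables is:
h(d) = C(d+n-1, n-1)
h(7) = C(7+3-1, 3-1) = C(9, 2)
= 9! / (2! * 7!)
= 36

36


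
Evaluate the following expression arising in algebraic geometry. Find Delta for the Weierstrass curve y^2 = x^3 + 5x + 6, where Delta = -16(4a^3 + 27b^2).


Compute each component:
4a^3 = 4*5^3 = 4*125 = 500
27b^2 = 27*6^2 = 27*36 = 972
4a^3 + 27b^2 = 500 + 972 = 1472
Delta = -16*1472 = -23552

-23552


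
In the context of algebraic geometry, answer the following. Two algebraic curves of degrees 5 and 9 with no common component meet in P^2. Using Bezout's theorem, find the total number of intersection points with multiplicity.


Bezout's theorem states the intersection count equals the product of degrees.
Intersection count = 5 * 9 = 45

45


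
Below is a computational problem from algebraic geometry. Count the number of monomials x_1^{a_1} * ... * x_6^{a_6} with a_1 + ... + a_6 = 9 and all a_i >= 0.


The number of degree-9 monomials in 6 variables is C(d+n-1, n-1).
= C(9+6-1, 6-1) = C(14, 5)
= 2002

2002


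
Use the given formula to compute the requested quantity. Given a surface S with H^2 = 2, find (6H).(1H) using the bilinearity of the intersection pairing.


Using bilinearity of the intersection pairing on a surface S:
(aH).(bH) = ab * (H.H)
We have H^2 = 2.
D.E = (6H).(1H) = 6*1*2
= 6*2
= 12

12


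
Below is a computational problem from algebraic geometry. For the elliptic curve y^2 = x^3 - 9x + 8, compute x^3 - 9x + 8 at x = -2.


Compute x^3 - 9x + 8 at x = -2:
x^3 = (-2)^3 = -8
(-9)*x = (-9)*(-2) = 18
Sum: -8 + 18 + 8 = 18

18


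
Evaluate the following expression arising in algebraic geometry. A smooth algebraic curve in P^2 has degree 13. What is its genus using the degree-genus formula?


Using the genus formula for smooth plane curves:
g = (d-1)(d-2)/2
g = (13-1)(13-2)/2
g = 12*11/2
g = 132/2 = 66

66


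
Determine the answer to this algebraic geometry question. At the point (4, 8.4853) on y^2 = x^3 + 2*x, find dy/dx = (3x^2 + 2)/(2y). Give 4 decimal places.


Using implicit differentiation of y^2 = x^3 + 2*x:
2y * dy/dx = 3x^2 + 2
dy/dx = (3x^2 + 2)/(2y)
Numerator: 3*4^2 + 2 = 50
Denominator: 2*8.4853 = 16.9706
dy/dx = 50/16.9706 = 2.9463

2.9463


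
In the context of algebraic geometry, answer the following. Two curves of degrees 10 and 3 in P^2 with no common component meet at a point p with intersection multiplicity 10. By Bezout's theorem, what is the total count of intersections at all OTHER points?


By Bezout's theorem, the total intersection number is d1 * d2.
Total = 10 * 3 = 30
Intersection multiplicity at p = 10
Remaining intersections = 30 - 10 = 20

20


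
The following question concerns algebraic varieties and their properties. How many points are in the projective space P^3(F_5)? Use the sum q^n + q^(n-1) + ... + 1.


P^3(F_5) has (q^(n+1) - 1)/(q - 1) points.
= 5^3 + 5^2 + 5^1 + 5^0
= 125 + 25 + 5 + 1
= 156

156


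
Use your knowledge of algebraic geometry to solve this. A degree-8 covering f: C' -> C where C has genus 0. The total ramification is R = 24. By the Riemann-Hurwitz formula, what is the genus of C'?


Riemann-Hurwitz formula: 2g' - 2 = d(2g - 2) + R
Given: d = 8, g = 0, R = 24
2g' - 2 = 8*(2*0 - 2) + 24
2g' - 2 = 8*(-2) + 24
2g' - 2 = -16 + 24 = 8
2g' = 10
g' = 5

5


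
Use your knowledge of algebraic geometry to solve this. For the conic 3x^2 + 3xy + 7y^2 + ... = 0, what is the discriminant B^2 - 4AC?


The discriminant of a conic Ax^2 + Bxy + Cy^2 + ... = 0 is B^2 - 4AC.
B^2 = 3^2 = 9
4AC = 4*3*7 = 84
Discriminant = 9 - 84 = -75

-75


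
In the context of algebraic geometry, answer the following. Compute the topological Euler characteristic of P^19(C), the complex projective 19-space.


The complex projective space P^19 has one cell in each even real dimension 0, 2, ..., 38.
The cohomology groups are H^{2k}(P^19) = Z for k = 0,...,19, and 0 otherwise.
Euler characteristic = sum of Betti numbers = 1 per even-dimensional cohomology group.
chi(P^19) = 19 + 1 = 20

20


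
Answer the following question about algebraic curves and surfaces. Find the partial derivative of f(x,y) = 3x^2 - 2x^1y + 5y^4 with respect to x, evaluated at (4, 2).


df/dx = 2*3*x^1 + 1*(-2)*x^0*y
At (4,2): 2*3*4^1 + 1*(-2)*4^0*2
= 24 - 4
= 20

20


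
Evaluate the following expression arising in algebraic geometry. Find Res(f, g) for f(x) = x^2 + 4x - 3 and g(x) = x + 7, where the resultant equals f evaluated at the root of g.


For Res(f, x - c), we evaluate f at x = c.
f(-7) = (-7)^2 + 4*(-7) - 3
= 49 - 28 - 3
= 21 - 3 = 18
Res(f, g) = 18

18


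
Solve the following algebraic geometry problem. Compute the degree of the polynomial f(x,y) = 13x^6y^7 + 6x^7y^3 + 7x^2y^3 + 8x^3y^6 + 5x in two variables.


Examine each term for its total degree (sum of exponents).
  Term '13x^6y^7' has total degree 6+7 = 13.
  Term '6x^7y^3' has total degree 7+3 = 10.
  Term '7x^2y^3' has total degree 2+3 = 5.
  Term '8x^3y^6' has total degree 3+6 = 9.
  Term '5x' has total degree 1+0 = 1.
The maximum total degree among all terms is 13.

13


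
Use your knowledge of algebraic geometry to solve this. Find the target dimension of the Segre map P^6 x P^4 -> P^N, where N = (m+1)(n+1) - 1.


The Segre embedding maps P^m x P^n into P^N via
all products of coordinates from each factor.
N = (m+1)(n+1) - 1
N = (6+1)(4+1) - 1
N = 7*5 - 1
N = 35 - 1 = 34

34


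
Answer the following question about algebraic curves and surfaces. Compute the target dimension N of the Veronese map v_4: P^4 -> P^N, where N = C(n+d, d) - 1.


The Veronese embedding v_d: P^n -> P^N maps each point to all
degree-d monomials in n+1 homogeneous coordinates.
N = C(n+d, d) - 1
N = C(4+4, 4) - 1
N = C(8, 4) - 1
C(8, 4) = 70
N = 70 - 1 = 69

69


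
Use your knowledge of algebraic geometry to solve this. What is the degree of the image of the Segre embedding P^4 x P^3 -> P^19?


The degree of the Segre variety P^4 x P^3 is C(m+n, m).
= C(7, 4)
= 35

35


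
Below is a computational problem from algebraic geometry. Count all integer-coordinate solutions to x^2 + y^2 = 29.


Systematically check integer values of x where x^2 <= 29.
For each valid x, check if 29 - x^2 is a perfect square.
x=2: 29 - 4 = 25, sqrt = 5 (valid)
x=5: 29 - 25 = 4, sqrt = 2 (valid)
Total integer solutions found: 8

8


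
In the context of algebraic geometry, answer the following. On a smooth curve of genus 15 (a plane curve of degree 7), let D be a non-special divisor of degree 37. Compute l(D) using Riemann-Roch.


First, compute the genus of a smooth plane curve of degree 7:
g = (d-1)(d-2)/2 = (7-1)(7-2)/2 = 15
For a non-special divisor D (i.e., h^1(D) = 0), Riemann-Roch gives:
l(D) = deg(D) - g + 1
Since deg(D) = 37 >= 2g - 1 = 29, D is non-special.
l(D) = 37 - 15 + 1 = 23

23


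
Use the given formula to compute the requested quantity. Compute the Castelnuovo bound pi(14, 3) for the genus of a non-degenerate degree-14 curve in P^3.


Castelnuovo's bound: write d - 1 = m(r-1) + epsilon with 0 <= epsilon < r-1.
d - 1 = 14 - 1 = 13
r - 1 = 3 - 1 = 2
13 = 6*2 + 1, so m = 6, epsilon = 1
pi(d, r) = m(m-1)(r-1)/2 + m*epsilon
= 6*5*2/2 + 6*1
= 60/2 + 6
= 30 + 6 = 36

36


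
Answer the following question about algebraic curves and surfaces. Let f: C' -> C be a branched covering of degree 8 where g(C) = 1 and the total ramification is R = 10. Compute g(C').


Riemann-Hurwitz formula: 2g' - 2 = d(2g - 2) + R
Given: d = 8, g = 1, R = 10
2g' - 2 = 8*(2*1 - 2) + 10
2g' - 2 = 8*0 + 10
2g' - 2 = 0 + 10 = 10
2g' = 12
g' = 6

6


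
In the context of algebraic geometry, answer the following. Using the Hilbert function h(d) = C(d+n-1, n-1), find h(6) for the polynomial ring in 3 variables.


The Hilbert function for the polynomial ring in 3 variables is:
h(d) = C(d+n-1, n-1)
h(6) = C(6+3-1, 3-1) = C(8, 2)
= 8! / (2! * 6!)
= 28

28


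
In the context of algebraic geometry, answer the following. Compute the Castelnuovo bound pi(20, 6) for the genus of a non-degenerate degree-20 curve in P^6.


Castelnuovo's bound: write d - 1 = m(r-1) + epsilon with 0 <= epsilon < r-1.
d - 1 = 20 - 1 = 19
r - 1 = 6 - 1 = 5
19 = 3*5 + 4, so m = 3, epsilon = 4
pi(d, r) = m(m-1)(r-1)/2 + m*epsilon
= 3*2*5/2 + 3*4
= 30/2 + 12
= 15 + 12 = 27

27


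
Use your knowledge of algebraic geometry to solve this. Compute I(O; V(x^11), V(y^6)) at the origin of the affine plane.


The intersection multiplicity of V(x^a) and V(y^b) at the origin is:
I(O; V(x^11), V(y^6)) = dim_k(k[x,y]/(x^11, y^6))
A basis for k[x,y]/(x^11, y^6) is the set of monomials x^i * y^j
where 0 <= i < 11 and 0 <= j < 6.
The number of such monomials is 11 * 6 = 66

66


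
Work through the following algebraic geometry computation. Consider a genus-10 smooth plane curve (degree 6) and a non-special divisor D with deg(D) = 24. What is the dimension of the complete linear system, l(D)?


First, compute the genus of a smooth plane curve of degree 6:
g = (d-1)(d-2)/2 = (6-1)(6-2)/2 = 10
For a non-special divisor D (i.e., h^1(D) = 0), Riemann-Roch gives:
l(D) = deg(D) - g + 1
Since deg(D) = 24 >= 2g - 1 = 19, D is non-special.
l(D) = 24 - 10 + 1 = 15

15


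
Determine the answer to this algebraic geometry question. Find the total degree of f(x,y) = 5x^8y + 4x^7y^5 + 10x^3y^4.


Examine each term for its total degree (sum of exponents).
  Term '5x^8y' has total degree 8+1 = 9.
  Term '4x^7y^5' has total degree 7+5 = 12.
  Term '10x^3y^4' has total degree 3+4 = 7.
The maximum total degree among all terms is 12.

12
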